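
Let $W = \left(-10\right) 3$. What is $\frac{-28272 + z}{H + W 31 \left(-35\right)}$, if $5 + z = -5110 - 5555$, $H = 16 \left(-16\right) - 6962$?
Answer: $- \frac{19471}{12666} \approx -1.5373$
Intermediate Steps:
$W = -30$
$H = -7218$ ($H = -256 - 6962 = -7218$)
$z = -10670$ ($z = -5 - 10665 = -10670$)
$\frac{-28272 + z}{H + W 31 \left(-35\right)} = \frac{-28272 - 10670}{-7218 + \left(-30\right) 31 \left(-35\right)} = - \frac{38942}{-7218 - -32550} = - \frac{38942}{-7218 + 32550} = - \frac{38942}{25332} = \left(-38942\right) \frac{1}{25332} = - \frac{19471}{12666}$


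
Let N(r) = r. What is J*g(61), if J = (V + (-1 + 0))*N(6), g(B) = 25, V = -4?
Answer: -750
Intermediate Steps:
J = -30 (J = (-4 + (-1 + 0))*6 = (-4 - 1)*6 = -5*6 = -30)
J*g(61) = -30*25 = -750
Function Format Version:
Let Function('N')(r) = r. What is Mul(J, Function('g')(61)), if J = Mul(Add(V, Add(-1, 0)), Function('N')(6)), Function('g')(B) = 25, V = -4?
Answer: -750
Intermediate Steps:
J = -30 (J = Mul(Add(-4, Add(-1, 0)), 6) = Mul(Add(-4, -1), 6) = Mul(-5, 6) = -30)
Mul(J, Function('g')(61)) = Mul(-30, 25) = -750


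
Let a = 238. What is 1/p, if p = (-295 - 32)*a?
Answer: -1/77826 ≈ -1.2849e-5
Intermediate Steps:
p = -77826 (p = (-295 - 32)*238 = -327*238 = -77826)
1/p = 1/(-77826) = -1/77826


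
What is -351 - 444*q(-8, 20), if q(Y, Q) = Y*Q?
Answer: 70689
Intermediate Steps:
q(Y, Q) = Q*Y
-351 - 444*q(-8, 20) = -351 - 8880*(-8) = -351 - 444*(-160) = -351 + 71040 = 70689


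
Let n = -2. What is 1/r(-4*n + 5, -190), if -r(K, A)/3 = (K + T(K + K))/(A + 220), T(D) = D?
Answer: -10/39 ≈ -0.25641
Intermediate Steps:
r(K, A) = -9*K/(220 + A) (r(K, A) = -3*(K + (K + K))/(A + 220) = -3*(K + 2*K)/(220 + A) = -3*3*K/(220 + A) = -9*K/(220 + A))
1/r(-4*n + 5, -190) = 1/(-9*(-4*(-2) + 5)/(220 - 190)) = 1/(-9*(8 + 5)/30) = 1/(-9*13*1/30) = 1/(-39/10) = -10/39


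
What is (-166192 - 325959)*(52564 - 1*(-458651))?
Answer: -251594973465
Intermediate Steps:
(-166192 - 325959)*(52564 - 1*(-458651)) = -492151*(52564 + 458651) = -492151*511215 = -251594973465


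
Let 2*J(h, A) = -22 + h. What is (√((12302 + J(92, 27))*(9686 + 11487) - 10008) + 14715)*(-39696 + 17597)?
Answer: -325186785 - 22099*√261201293 ≈ -6.8234e+8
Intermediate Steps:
J(h, A) = -11 + h/2 (J(h, A) = (-22 + h)/2 = -11 + h/2)
(√((12302 + J(92, 27))*(9686 + 11487) - 10008) + 14715)*(-39696 + 17597) = (√((12302 + (-11 + (½)*92))*(9686 + 11487) - 10008) + 14715)*(-39696 + 17597) = (√((12302 + (-11 + 46))*21173 - 10008) + 14715)*(-22099) = (√((12302 + 35)*21173 - 10008) + 14715)*(-22099) = (√(12337*21173 - 10008) + 14715)*(-22099) = (√(261211301 - 10008) + 14715)*(-22099) = (√261201293 + 14715)*(-22099) = (14715 + √261201293)*(-22099) = -325186785 - 22099*√261201293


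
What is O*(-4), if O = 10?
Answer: -40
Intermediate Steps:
O*(-4) = 10*(-4) = -40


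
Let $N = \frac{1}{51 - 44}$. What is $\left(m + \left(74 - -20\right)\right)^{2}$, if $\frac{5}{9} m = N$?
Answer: $\frac{10883401}{1225} \approx 8884.4$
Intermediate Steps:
$N = \frac{1}{7} \approx 0.14286$
$m = \frac{9}{35}$ ($m = \frac{9}{5} \cdot \frac{1}{7} = \frac{9}{35} \approx 0.25714$)
$\left(m + \left(74 - -20\right)\right)^{2} = \left(\frac{9}{35} + \left(74 - -20\right)\right)^{2} = \left(\frac{9}{35} + \left(74 + 20\right)\right)^{2} = \left(\frac{9}{35} + 94\right)^{2} = \left(\frac{3299}{35}\right)^{2} = \frac{10883401}{1225}$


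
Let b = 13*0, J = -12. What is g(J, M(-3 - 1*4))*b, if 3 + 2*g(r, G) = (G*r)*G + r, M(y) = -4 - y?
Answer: 0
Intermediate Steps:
b = 0
g(r, G) = -3/2 + r/2 + r*G²/2 (g(r, G) = -3/2 + ((G*r)*G + r)/2 = -3/2 + (r*G² + r)/2 = -3/2 + (r + r*G²)/2 = -3/2 + (r/2 + r*G²/2) = -3/2 + r/2 + r*G²/2)
g(J, M(-3 - 1*4))*b = (-3/2 + (½)*(-12) + (½)*(-12)*(-4 - (-3 - 1*4))²)*0 = (-3/2 - 6 + (½)*(-12)*(-4 - (-3 - 4))²)*0 = (-3/2 - 6 + (½)*(-12)*(-4 - 1*(-7))²)*0 = (-3/2 - 6 + (½)*(-12)*(-4 + 7)²)*0 = (-3/2 - 6 + (½)*(-12)*3²)*0 = (-3/2 - 6 + (½)*(-12)*9)*0 = (-3/2 - 6 - 54)*0 = -123/2*0 = 0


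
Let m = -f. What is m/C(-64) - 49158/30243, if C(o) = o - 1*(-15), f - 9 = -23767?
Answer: -34329616/70567 ≈ -486.48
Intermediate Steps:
f = -23758 (f = 9 - 23767 = -23758)
C(o) = 15 + o (C(o) = o + 15 = 15 + o)
m = 23758 (m = -1*(-23758) = 23758)
m/C(-64) - 49158/30243 = 23758/(15 - 64) - 49158/30243 = 23758/(-49) - 49158*1/30243 = 23758*(-1/49) - 16386/10081 = -3394/7 - 16386/10081 = -34329616/70567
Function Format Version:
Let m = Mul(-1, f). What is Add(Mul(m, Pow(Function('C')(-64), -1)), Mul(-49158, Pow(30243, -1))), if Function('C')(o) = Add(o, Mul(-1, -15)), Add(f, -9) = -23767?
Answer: Rational(-34329616, 70567) ≈ -486.48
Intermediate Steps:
f = -23758 (f = Add(9, -23767) = -23758)
Function('C')(o) = Add(15, o) (Function('C')(o) = Add(o, 15) = Add(15, o))
m = 23758 (m = Mul(-1, -23758) = 23758)
Add(Mul(m, Pow(Function('C')(-64), -1)), Mul(-49158, Pow(30243, -1))) = Add(Mul(23758, Pow(Add(15, -64), -1)), Mul(-49158, Pow(30243, -1))) = Add(Mul(23758, Pow(-49, -1)), Mul(-49158, Rational(1, 30243))) = Add(Mul(23758, Rational(-1, 49)), Rational(-16386, 10081)) = Add(Rational(-3394, 7), Rational(-16386, 10081)) = Rational(-34329616, 70567)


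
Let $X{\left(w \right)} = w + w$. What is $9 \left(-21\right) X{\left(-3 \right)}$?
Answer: $1134$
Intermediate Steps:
$X{\left(w \right)} = 2 w$
$9 \left(-21\right) X{\left(-3 \right)} = 9 \left(-21\right) 2 \left(-3\right) = \left(-189\right) \left(-6\right) = 1134$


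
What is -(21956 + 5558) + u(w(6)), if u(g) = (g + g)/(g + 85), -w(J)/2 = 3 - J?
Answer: -2503762/91 ≈ -27514.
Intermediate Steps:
w(J) = -6 + 2*J (w(J) = -2*(3 - J) = -6 + 2*J)
u(g) = 2*g/(85 + g) (u(g) = (2*g)/(85 + g) = 2*g/(85 + g))
-(21956 + 5558) + u(w(6)) = -(21956 + 5558) + 2*(-6 + 2*6)/(85 + (-6 + 2*6)) = -1*27514 + 2*(-6 + 12)/(85 + (-6 + 12)) = -27514 + 2*6/(85 + 6) = -27514 + 2*6/91 = -27514 + 2*6*(1/91) = -27514 + 12/91 = -2503762/91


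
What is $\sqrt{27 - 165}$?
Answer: $i \sqrt{138} \approx 11.747 i$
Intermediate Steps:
$\sqrt{27 - 165} = \sqrt{-138} = i \sqrt{138}$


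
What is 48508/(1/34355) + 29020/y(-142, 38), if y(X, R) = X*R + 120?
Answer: 2198103389205/1319 ≈ 1.6665e+9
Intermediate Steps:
y(X, R) = 120 + R*X (y(X, R) = R*X + 120 = 120 + R*X)
48508/(1/34355) + 29020/y(-142, 38) = 48508/(1/34355) + 29020/(120 + 38*(-142)) = 48508/(1/34355) + 29020/(120 - 5396) = 48508*34355 + 29020/(-5276) = 1666492340 + 29020*(-1/5276) = 1666492340 - 7255/1319 = 2198103389205/1319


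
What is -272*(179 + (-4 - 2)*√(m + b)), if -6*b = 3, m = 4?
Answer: -48688 + 816*√14 ≈ -45635.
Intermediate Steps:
b = -½ (b = -⅙*3 = -½ ≈ -0.50000)
-272*(179 + (-4 - 2)*√(m + b)) = -272*(179 + (-4 - 2)*√(4 - ½)) = -272*(179 - 3*√14) = -48688 + 816*√14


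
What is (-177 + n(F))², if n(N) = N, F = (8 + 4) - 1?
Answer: 27556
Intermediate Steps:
F = 11 (F = 12 - 1 = 11)
(-177 + n(F))² = (-177 + 11)² = (-166)² = 27556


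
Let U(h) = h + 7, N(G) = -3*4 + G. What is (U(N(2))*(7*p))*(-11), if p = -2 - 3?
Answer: -1155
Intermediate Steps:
p = -5
N(G) = -12 + G
U(h) = 7 + h
(U(N(2))*(7*p))*(-11) = ((7 + (-12 + 2))*(7*(-5)))*(-11) = ((7 - 10)*(-35))*(-11) = -3*(-35)*(-11) = 105*(-11) = -1155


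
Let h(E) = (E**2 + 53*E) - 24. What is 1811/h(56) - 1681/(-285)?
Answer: 113017/18240 ≈ 6.1961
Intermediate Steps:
h(E) = -24 + E**2 + 53*E
1811/h(56) - 1681/(-285) = 1811/(-24 + 56**2 + 53*56) - 1681/(-285) = 1811/(-24 + 3136 + 2968) - 1681*(-1/285) = 1811/6080 + 1681/285 = 113017/18240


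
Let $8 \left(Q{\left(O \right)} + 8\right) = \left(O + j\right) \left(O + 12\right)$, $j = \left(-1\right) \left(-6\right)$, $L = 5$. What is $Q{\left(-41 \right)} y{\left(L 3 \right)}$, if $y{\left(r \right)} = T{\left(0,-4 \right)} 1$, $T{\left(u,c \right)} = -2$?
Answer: $- \frac{951}{4} \approx -237.75$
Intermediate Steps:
$j = 6$
$y{\left(r \right)} = -2$ ($y{\left(r \right)} = \left(-2\right) 1 = -2$)
$Q{\left(O \right)} = -8 + \frac{\left(6 + O\right) \left(12 + O\right)}{8}$ ($Q{\left(O \right)} = -8 + \frac{\left(O + 6\right) \left(O + 12\right)}{8} = -8 + \frac{\left(6 + O\right) \left(12 + O\right)}{8}$)
$Q{\left(-41 \right)} y{\left(L 3 \right)} = \left(1 + \frac{\left(-41\right)^{2}}{8} + \frac{9}{4} \left(-41\right)\right) \left(-2\right) = \left(1 + \frac{1}{8} \cdot 1681 - \frac{369}{4}\right) \left(-2\right) = \left(1 + \frac{1681}{8} - \frac{369}{4}\right) \left(-2\right) = \frac{951}{8} \left(-2\right) = - \frac{951}{4}$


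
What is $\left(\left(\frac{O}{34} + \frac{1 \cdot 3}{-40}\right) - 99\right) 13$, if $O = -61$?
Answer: $- \frac{891683}{680} \approx -1311.3$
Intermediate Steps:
$\left(\left(\frac{O}{34} + \frac{1 \cdot 3}{-40}\right) - 99\right) 13 = \left(\left(- \frac{61}{34} + \frac{1 \cdot 3}{-40}\right) - 99\right) 13 = \left(\left(\left(-61\right) \frac{1}{34} + 3 \left(- \frac{1}{40}\right)\right) - 99\right) 13 = \left(\left(- \frac{61}{34} - \frac{3}{40}\right) - 99\right) 13 = \left(- \frac{1271}{680} - 99\right) 13 = \left(- \frac{68591}{680}\right) 13 = - \frac{891683}{680}$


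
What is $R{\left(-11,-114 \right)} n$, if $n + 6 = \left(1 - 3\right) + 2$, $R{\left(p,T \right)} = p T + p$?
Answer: $-7458$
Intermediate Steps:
$R{\left(p,T \right)} = p + T p$ ($R{\left(p,T \right)} = T p + p = p + T p$)
$n = -6$ ($n = -6 + \left(\left(1 - 3\right) + 2\right) = -6 + \left(-2 + 2\right) = -6 + 0 = -6$)
$R{\left(-11,-114 \right)} n = - 11 \left(1 - 114\right) \left(-6\right) = \left(-11\right) \left(-113\right) \left(-6\right) = 1243 \left(-6\right) = -7458$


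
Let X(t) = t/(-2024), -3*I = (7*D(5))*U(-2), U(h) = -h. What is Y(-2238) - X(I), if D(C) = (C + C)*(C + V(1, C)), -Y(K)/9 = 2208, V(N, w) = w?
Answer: -15083023/759 ≈ -19872.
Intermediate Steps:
Y(K) = -19872 (Y(K) = -9*2208 = -19872)
D(C) = 4*C**2 (D(C) = (C + C)*(C + C) = (2*C)*(2*C) = 4*C**2)
I = -1400/3 (I = -7*(4*5**2)*(-1*(-2))/3 = -7*(4*25)*2/3 = -7*100*2/3 = -700*2/3 = -1/3*1400 = -1400/3 ≈ -466.67)
X(t) = -t/2024 (X(t) = t*(-1/2024) = -t/2024)
Y(-2238) - X(I) = -19872 - (-1)*(-1400)/(2024*3) = -19872 - 1*175/759 = -19872 - 175/759 = -15083023/759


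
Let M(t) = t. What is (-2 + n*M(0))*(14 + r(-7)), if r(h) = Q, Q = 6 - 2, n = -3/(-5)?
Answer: -36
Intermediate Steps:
n = ⅗ (n = -3*(-⅕) = ⅗ ≈ 0.60000)
Q = 4
r(h) = 4
(-2 + n*M(0))*(14 + r(-7)) = (-2 + (⅗)*0)*(14 + 4) = (-2 + 0)*18 = -2*18 = -36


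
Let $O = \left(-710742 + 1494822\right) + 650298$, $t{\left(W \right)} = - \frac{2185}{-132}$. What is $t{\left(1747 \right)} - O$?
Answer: $- \frac{189335711}{132} \approx -1.4344 \cdot 10^{6}$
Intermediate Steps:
$t{\left(W \right)} = \frac{2185}{132}$ ($t{\left(W \right)} = \left(-2185\right) \left(- \frac{1}{132}\right) = \frac{2185}{132}$)
$O = 1434378$ ($O = 784080 + 650298 = 1434378$)
$t{\left(1747 \right)} - O = \frac{2185}{132} - 1434378 = - \frac{189335711}{132}$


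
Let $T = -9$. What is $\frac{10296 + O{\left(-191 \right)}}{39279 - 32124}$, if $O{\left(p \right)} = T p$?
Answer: $\frac{89}{53} \approx 1.6792$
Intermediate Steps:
$O{\left(p \right)} = - 9 p$
$\frac{10296 + O{\left(-191 \right)}}{39279 - 32124} = \frac{10296 - -1719}{39279 - 32124} = \frac{10296 + 1719}{7155} = 12015 \cdot \frac{1}{7155} = \frac{89}{53}$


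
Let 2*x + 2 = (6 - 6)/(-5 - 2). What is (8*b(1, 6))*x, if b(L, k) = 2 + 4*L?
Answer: -48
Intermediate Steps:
x = -1 (x = -1 + ((6 - 6)/(-5 - 2))/2 = -1 + (0/(-7))/2 = -1 + (0*(-⅐))/2 = -1 + (½)*0 = -1 + 0 = -1)
(8*b(1, 6))*x = (8*(2 + 4*1))*(-1) = (8*(2 + 4))*(-1) = (8*6)*(-1) = 48*(-1) = -48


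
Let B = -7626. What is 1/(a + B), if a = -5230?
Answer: -1/12856 ≈ -7.7785e-5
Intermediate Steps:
1/(a + B) = 1/(-5230 - 7626) = 1/(-12856) = -1/12856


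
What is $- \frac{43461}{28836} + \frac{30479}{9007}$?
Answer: $\frac{54159913}{28858428} \approx 1.8767$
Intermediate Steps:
$- \frac{43461}{28836} + \frac{30479}{9007} = \left(-43461\right) \frac{1}{28836} + 30479 \cdot \frac{1}{9007} = - \frac{4829}{3204} + \frac{30479}{9007} = \frac{54159913}{28858428}$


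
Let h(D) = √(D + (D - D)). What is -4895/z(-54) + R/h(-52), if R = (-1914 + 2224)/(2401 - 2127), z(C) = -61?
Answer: 4895/61 - 155*I*√13/3562 ≈ 80.246 - 0.1569*I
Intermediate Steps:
h(D) = √D (h(D) = √(D + 0) = √D)
R = 155/137 (R = 310/274 = 310*(1/274) = 155/137 ≈ 1.1314)
-4895/z(-54) + R/h(-52) = -4895/(-61) + 155/(137*(√(-52))) = -4895*(-1/61) + 155/(137*((2*I*√13))) = 4895/61 + 155*(-I*√13/26)/137 = 4895/61 - 155*I*√13/3562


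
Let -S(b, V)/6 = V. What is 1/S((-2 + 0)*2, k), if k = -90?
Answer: 1/540 ≈ 0.0018519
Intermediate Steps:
S(b, V) = -6*V
1/S((-2 + 0)*2, k) = 1/(-6*(-90)) = 1/540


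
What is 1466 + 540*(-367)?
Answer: -196714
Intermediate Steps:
1466 + 540*(-367) = 1466 - 198180 = -196714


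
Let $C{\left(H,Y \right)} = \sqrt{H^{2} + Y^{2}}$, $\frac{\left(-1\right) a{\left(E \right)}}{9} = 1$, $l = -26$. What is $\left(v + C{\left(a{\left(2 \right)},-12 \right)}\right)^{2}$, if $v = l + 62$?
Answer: $2601$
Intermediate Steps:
$a{\left(E \right)} = -9$ ($a{\left(E \right)} = \left(-9\right) 1 = -9$)
$v = 36$ ($v = -26 + 62 = 36$)
$\left(v + C{\left(a{\left(2 \right)},-12 \right)}\right)^{2} = \left(36 + \sqrt{\left(-9\right)^{2} + \left(-12\right)^{2}}\right)^{2} = \left(36 + \sqrt{81 + 144}\right)^{2} = \left(36 + \sqrt{225}\right)^{2} = \left(36 + 15\right)^{2} = 51^{2} = 2601$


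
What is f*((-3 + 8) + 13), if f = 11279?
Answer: 203022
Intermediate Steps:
f*((-3 + 8) + 13) = 11279*((-3 + 8) + 13) = 11279*(5 + 13) = 11279*18 = 203022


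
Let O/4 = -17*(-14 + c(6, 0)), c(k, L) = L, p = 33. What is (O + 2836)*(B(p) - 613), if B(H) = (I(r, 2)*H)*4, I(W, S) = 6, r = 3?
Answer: 678052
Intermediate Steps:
O = 952 (O = 4*(-17*(-14 + 0)) = 4*(-17*(-14)) = 4*238 = 952)
B(H) = 24*H (B(H) = (6*H)*4 = 24*H)
(O + 2836)*(B(p) - 613) = (952 + 2836)*(24*33 - 613) = 3788*(792 - 613) = 3788*179 = 678052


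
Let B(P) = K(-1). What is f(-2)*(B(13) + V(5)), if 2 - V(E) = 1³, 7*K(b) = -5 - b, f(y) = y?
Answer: -6/7 ≈ -0.85714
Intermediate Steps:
K(b) = -5/7 - b/7 (K(b) = (-5 - b)/7 = -5/7 - b/7)
V(E) = 1 (V(E) = 2 - 1*1³ = 2 - 1*1 = 2 - 1 = 1)
B(P) = -4/7 (B(P) = -5/7 - ⅐*(-1) = -5/7 + ⅐ = -4/7)
f(-2)*(B(13) + V(5)) = -2*(-4/7 + 1) = -2*3/7 = -6/7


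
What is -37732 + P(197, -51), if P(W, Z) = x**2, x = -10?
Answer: -37632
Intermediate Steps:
P(W, Z) = 100 (P(W, Z) = (-10)**2 = 100)
-37732 + P(197, -51) = -37732 + 100 = -37632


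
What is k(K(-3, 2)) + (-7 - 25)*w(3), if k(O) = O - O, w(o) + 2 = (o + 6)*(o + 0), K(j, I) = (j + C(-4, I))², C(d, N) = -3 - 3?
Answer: -800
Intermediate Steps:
C(d, N) = -6
K(j, I) = (-6 + j)² (K(j, I) = (j - 6)² = (-6 + j)²)
w(o) = -2 + o*(6 + o) (w(o) = -2 + (o + 6)*(o + 0) = -2 + (6 + o)*o = -2 + o*(6 + o))
k(O) = 0
k(K(-3, 2)) + (-7 - 25)*w(3) = 0 + (-7 - 25)*(-2 + 3² + 6*3) = 0 - 32*(-2 + 9 + 18) = 0 - 32*25 = 0 - 800 = -800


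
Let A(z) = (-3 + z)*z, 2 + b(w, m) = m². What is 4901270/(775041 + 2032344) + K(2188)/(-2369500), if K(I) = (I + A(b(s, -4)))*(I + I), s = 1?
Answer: -122558458478/47514991125 ≈ -2.5794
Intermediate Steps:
b(w, m) = -2 + m²
A(z) = z*(-3 + z)
K(I) = 2*I*(154 + I) (K(I) = (I + (-2 + (-4)²)*(-3 + (-2 + (-4)²)))*(I + I) = (I + (-2 + 16)*(-3 + (-2 + 16)))*(2*I) = (I + 14*(-3 + 14))*(2*I) = (I + 14*11)*(2*I) = (I + 154)*(2*I) = (154 + I)*(2*I) = 2*I*(154 + I))
4901270/(775041 + 2032344) + K(2188)/(-2369500) = 4901270/(775041 + 2032344) + (2*2188*(154 + 2188))/(-2369500) = 4901270/2807385 + (2*2188*2342)*(-1/2369500) = 4901270*(1/2807385) + 10248592*(-1/2369500) = 980254/561477 - 2562148/592375 = -122558458478/47514991125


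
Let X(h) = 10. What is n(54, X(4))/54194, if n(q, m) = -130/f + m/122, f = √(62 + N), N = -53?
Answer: -7915/9917502 ≈ -0.00079808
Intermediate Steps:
f = 3 (f = √(62 - 53) = √9 = 3)
n(q, m) = -130/3 + m/122
n(54, X(4))/54194 = (-130/3 + (1/122)*10)/54194 = (-130/3 + 5/61)*(1/54194) = -7915/183*1/54194 = -7915/9917502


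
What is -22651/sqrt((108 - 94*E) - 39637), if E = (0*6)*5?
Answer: 22651*I*sqrt(39529)/39529 ≈ 113.93*I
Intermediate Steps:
E = 0 (E = 0*5 = 0)
-22651/sqrt((108 - 94*E) - 39637) = -22651/sqrt((108 - 94*0) - 39637) = -22651/sqrt((108 + 0) - 39637) = -22651/sqrt(108 - 39637) = -22651*(-I*sqrt(39529)/39529) = -(-22651)*I*sqrt(39529)/39529 = 22651*I*sqrt(39529)/39529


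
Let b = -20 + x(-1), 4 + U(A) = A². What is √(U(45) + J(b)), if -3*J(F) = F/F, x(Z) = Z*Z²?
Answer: √18186/3 ≈ 44.952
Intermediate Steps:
x(Z) = Z³
U(A) = -4 + A²
b = -21 (b = -20 + (-1)³ = -20 - 1 = -21)
J(F) = -⅓ (J(F) = -F/(3*F) = -⅓*1 = -⅓)
√(U(45) + J(b)) = √((-4 + 45²) - ⅓) = √((-4 + 2025) - ⅓) = √(2021 - ⅓) = √(6062/3) = √18186/3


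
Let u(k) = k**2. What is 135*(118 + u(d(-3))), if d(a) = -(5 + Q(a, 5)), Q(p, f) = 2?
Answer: 22545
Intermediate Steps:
d(a) = -7 (d(a) = -(5 + 2) = -1*7 = -7)
135*(118 + u(d(-3))) = 135*(118 + (-7)**2) = 135*(118 + 49) = 135*167 = 22545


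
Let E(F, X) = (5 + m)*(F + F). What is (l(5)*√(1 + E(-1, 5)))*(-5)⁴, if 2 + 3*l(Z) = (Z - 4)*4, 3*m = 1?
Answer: 1250*I*√87/9 ≈ 1295.5*I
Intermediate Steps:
m = ⅓ (m = (⅓)*1 = ⅓ ≈ 0.33333)
l(Z) = -6 + 4*Z/3 (l(Z) = -⅔ + ((Z - 4)*4)/3 = -⅔ + ((-4 + Z)*4)/3 = -⅔ + (-16 + 4*Z)/3 = -⅔ + (-16/3 + 4*Z/3) = -6 + 4*Z/3)
E(F, X) = 32*F/3 (E(F, X) = (5 + ⅓)*(F + F) = 16*(2*F)/3 = 32*F/3)
(l(5)*√(1 + E(-1, 5)))*(-5)⁴ = ((-6 + (4/3)*5)*√(1 + (32/3)*(-1)))*(-5)⁴ = ((-6 + 20/3)*√(1 - 32/3))*625 = (2*√(-29/3)/3)*625 = (2*(I*√87/3)/3)*625 = (2*I*√87/9)*625 = 1250*I*√87/9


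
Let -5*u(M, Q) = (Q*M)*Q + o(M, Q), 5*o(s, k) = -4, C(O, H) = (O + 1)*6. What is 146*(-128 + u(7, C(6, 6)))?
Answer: -9480656/25 ≈ -3.7923e+5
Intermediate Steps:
C(O, H) = 6 + 6*O (C(O, H) = (1 + O)*6 = 6 + 6*O)
o(s, k) = -⅘ (o(s, k) = (⅕)*(-4) = -⅘)
u(M, Q) = 4/25 - M*Q²/5 (u(M, Q) = -((Q*M)*Q - ⅘)/5 = -((M*Q)*Q - ⅘)/5 = -(M*Q² - ⅘)/5 = -(-⅘ + M*Q²)/5 = 4/25 - M*Q²/5)
146*(-128 + u(7, C(6, 6))) = 146*(-128 + (4/25 - ⅕*7*(6 + 6*6)²)) = 146*(-128 + (4/25 - ⅕*7*(6 + 36)²)) = 146*(-128 + (4/25 - ⅕*7*42²)) = 146*(-128 + (4/25 - ⅕*7*1764)) = 146*(-128 + (4/25 - 12348/5)) = 146*(-128 - 61736/25) = 146*(-64936/25) = -9480656/25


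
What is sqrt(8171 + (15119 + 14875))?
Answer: sqrt(38165) ≈ 195.36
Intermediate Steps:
sqrt(8171 + (15119 + 14875)) = sqrt(8171 + 29994) = sqrt(38165)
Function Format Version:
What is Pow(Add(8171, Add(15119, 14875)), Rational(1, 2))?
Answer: Pow(38165, Rational(1, 2)) ≈ 195.36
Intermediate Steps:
Pow(Add(8171, Add(15119, 14875)), Rational(1, 2)) = Pow(Add(8171, 29994), Rational(1, 2)) = Pow(38165, Rational(1, 2))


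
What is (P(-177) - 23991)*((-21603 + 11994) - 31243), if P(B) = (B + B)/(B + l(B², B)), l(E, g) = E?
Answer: 21561777517/22 ≈ 9.8008e+8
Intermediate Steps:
P(B) = 2*B/(B + B²) (P(B) = (B + B)/(B + B²) = (2*B)/(B + B²) = 2*B/(B + B²))
(P(-177) - 23991)*((-21603 + 11994) - 31243) = (2/(1 - 177) - 23991)*((-21603 + 11994) - 31243) = (2/(-176) - 23991)*(-9609 - 31243) = (2*(-1/176) - 23991)*(-40852) = (-1/88 - 23991)*(-40852) = -2111209/88*(-40852) = 21561777517/22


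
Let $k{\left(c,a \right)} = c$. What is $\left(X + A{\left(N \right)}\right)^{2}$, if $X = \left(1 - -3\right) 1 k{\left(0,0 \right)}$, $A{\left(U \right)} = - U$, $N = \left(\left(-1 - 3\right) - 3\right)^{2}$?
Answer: $2401$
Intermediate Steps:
$N = 49$ ($N = \left(-4 - 3\right)^{2} = \left(-7\right)^{2} = 49$)
$X = 0$ ($X = \left(1 - -3\right) 1 \cdot 0 = \left(1 + 3\right) 1 \cdot 0 = 4 \cdot 1 \cdot 0 = 4 \cdot 0 = 0$)
$\left(X + A{\left(N \right)}\right)^{2} = \left(0 - 49\right)^{2} = \left(-49\right)^{2} = 2401$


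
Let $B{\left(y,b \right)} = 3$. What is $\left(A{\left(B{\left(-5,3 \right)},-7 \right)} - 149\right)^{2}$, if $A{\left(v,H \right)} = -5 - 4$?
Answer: $24964$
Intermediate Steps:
$A{\left(v,H \right)} = -9$
$\left(A{\left(B{\left(-5,3 \right)},-7 \right)} - 149\right)^{2} = \left(-9 - 149\right)^{2} = \left(-158\right)^{2} = 24964$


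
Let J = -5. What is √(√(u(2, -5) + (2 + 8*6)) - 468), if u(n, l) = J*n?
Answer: √(-468 + 2*√10) ≈ 21.487*I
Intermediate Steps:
u(n, l) = -5*n
√(√(u(2, -5) + (2 + 8*6)) - 468) = √(√(-5*2 + (2 + 8*6)) - 468) = √(√(-10 + (2 + 48)) - 468) = √(√(-10 + 50) - 468) = √(√40 - 468) = √(2*√10 - 468) = √(-468 + 2*√10)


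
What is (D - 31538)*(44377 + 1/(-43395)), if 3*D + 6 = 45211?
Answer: -95148883410826/130185 ≈ -7.3087e+8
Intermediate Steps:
D = 45205/3 (D = -2 + (⅓)*45211 = -2 + 45211/3 = 45205/3 ≈ 15068.)
(D - 31538)*(44377 + 1/(-43395)) = (45205/3 - 31538)*(44377 + 1/(-43395)) = -49409*(44377 - 1/43395)/3 = -49409/3*1925739914/43395 = -95148883410826/130185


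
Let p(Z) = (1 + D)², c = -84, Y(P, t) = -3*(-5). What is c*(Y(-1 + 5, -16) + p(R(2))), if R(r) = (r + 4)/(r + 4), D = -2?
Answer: -1344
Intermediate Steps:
Y(P, t) = 15
R(r) = 1 (R(r) = (4 + r)/(4 + r) = 1)
p(Z) = 1 (p(Z) = (1 - 2)² = (-1)² = 1)
c*(Y(-1 + 5, -16) + p(R(2))) = -84*(15 + 1) = -84*16 = -1344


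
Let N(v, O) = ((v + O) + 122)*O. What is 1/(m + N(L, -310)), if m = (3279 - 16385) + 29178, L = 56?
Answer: 1/56992 ≈ 1.7546e-5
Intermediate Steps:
N(v, O) = O*(122 + O + v) (N(v, O) = ((O + v) + 122)*O = (122 + O + v)*O = O*(122 + O + v))
m = 16072 (m = -13106 + 29178 = 16072)
1/(m + N(L, -310)) = 1/(16072 - 310*(122 - 310 + 56)) = 1/(16072 - 310*(-132)) = 1/(16072 + 40920) = 1/56992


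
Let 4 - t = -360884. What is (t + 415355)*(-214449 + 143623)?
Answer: -54978186718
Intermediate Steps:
t = 360888 (t = 4 - 1*(-360884) = 4 + 360884 = 360888)
(t + 415355)*(-214449 + 143623) = (360888 + 415355)*(-214449 + 143623) = 776243*(-70826) = -54978186718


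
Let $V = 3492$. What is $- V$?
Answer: $-3492$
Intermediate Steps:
$- V = \left(-1\right) 3492 = -3492$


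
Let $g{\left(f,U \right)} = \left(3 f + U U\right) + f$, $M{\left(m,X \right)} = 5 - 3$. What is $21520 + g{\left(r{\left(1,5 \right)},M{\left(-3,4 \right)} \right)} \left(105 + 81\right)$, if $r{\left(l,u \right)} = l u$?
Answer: $25984$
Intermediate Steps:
$M{\left(m,X \right)} = 2$
$g{\left(f,U \right)} = U^{2} + 4 f$ ($g{\left(f,U \right)} = \left(3 f + U^{2}\right) + f = \left(U^{2} + 3 f\right) + f = U^{2} + 4 f$)
$21520 + g{\left(r{\left(1,5 \right)},M{\left(-3,4 \right)} \right)} \left(105 + 81\right) = 21520 + \left(2^{2} + 4 \cdot 1 \cdot 5\right) \left(105 + 81\right) = 21520 + \left(4 + 4 \cdot 5\right) 186 = 21520 + \left(4 + 20\right) 186 = 21520 + 24 \cdot 186 = 21520 + 4464 = 25984$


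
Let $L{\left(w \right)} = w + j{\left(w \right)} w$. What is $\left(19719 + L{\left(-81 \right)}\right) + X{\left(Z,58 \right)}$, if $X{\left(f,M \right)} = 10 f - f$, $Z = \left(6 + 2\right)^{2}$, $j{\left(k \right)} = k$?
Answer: $26775$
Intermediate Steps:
$Z = 64$ ($Z = 8^{2} = 64$)
$X{\left(f,M \right)} = 9 f$
$L{\left(w \right)} = w + w^{2}$ ($L{\left(w \right)} = w + w w = w + w^{2}$)
$\left(19719 + L{\left(-81 \right)}\right) + X{\left(Z,58 \right)} = \left(19719 - 81 \left(1 - 81\right)\right) + 9 \cdot 64 = \left(19719 - -6480\right) + 576 = \left(19719 + 6480\right) + 576 = 26199 + 576 = 26775$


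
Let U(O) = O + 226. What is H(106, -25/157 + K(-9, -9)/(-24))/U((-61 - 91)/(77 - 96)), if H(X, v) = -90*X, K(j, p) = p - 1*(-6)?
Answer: -530/13 ≈ -40.769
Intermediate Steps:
K(j, p) = 6 + p (K(j, p) = p + 6 = 6 + p)
U(O) = 226 + O
H(106, -25/157 + K(-9, -9)/(-24))/U((-61 - 91)/(77 - 96)) = (-90*106)/(226 + (-61 - 91)/(77 - 96)) = -9540/(226 - 152/(-19)) = -9540/(226 - 152*(-1/19)) = -9540/(226 + 8) = -9540/234 = -9540*1/234 = -530/13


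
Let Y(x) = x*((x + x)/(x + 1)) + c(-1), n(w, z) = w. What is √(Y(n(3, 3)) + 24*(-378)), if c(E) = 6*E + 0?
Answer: I*√36294/2 ≈ 95.255*I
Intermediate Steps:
c(E) = 6*E
Y(x) = -6 + 2*x²/(1 + x) (Y(x) = x*((x + x)/(x + 1)) + 6*(-1) = x*((2*x)/(1 + x)) - 6 = x*(2*x/(1 + x)) - 6 = 2*x²/(1 + x) - 6 = -6 + 2*x²/(1 + x))
√(Y(n(3, 3)) + 24*(-378)) = √(2*(-3 + 3² - 3*3)/(1 + 3) + 24*(-378)) = √(2*(-3 + 9 - 9)/4 - 9072) = √(2*(¼)*(-3) - 9072) = √(-3/2 - 9072) = √(-18147/2) = I*√36294/2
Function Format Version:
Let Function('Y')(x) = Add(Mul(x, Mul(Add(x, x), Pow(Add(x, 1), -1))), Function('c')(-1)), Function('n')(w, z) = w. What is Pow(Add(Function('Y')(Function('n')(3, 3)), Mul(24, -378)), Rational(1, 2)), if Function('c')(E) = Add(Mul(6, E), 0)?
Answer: Mul(Rational(1, 2), I, Pow(36294, Rational(1, 2))) ≈ Mul(95.255, I)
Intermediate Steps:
Function('c')(E) = Mul(6, E)
Function('Y')(x) = Add(-6, Mul(2, Pow(x, 2), Pow(Add(1, x), -1))) (Function('Y')(x) = Add(Mul(x, Mul(Add(x, x), Pow(Add(x, 1), -1))), Mul(6, -1)) = Add(Mul(x, Mul(Mul(2, x), Pow(Add(1, x), -1))), -6) = Add(Mul(x, Mul(2, x, Pow(Add(1, x), -1))), -6) = Add(Mul(2, Pow(x, 2), Pow(Add(1, x), -1)), -6) = Add(-6, Mul(2, Pow(x, 2), Pow(Add(1, x), -1))))
Pow(Add(Function('Y')(Function('n')(3, 3)), Mul(24, -378)), Rational(1, 2)) = Pow(Add(Mul(2, Pow(Add(1, 3), -1), Add(-3, Pow(3, 2), Mul(-3, 3))), Mul(24, -378)), Rational(1, 2)) = Pow(Add(Mul(2, Pow(4, -1), Add(-3, 9, -9)), -9072), Rational(1, 2)) = Pow(Add(Mul(2, Rational(1, 4), -3), -9072), Rational(1, 2)) = Pow(Add(Rational(-3, 2), -9072), Rational(1, 2)) = Pow(Rational(-18147, 2), Rational(1, 2)) = Mul(Rational(1, 2), I, Pow(36294, Rational(1, 2)))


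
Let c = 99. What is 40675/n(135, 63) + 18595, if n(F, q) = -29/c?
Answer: -3487570/29 ≈ -1.2026e+5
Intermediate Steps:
n(F, q) = -29/99
40675/n(135, 63) + 18595 = 40675/(-29/99) + 18595 = 40675*(-99/29) + 18595 = -4026825/29 + 18595 = -3487570/29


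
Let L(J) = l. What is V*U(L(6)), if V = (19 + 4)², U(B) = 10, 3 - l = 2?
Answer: 5290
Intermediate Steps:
l = 1 (l = 3 - 1*2 = 3 - 2 = 1)
L(J) = 1
V = 529 (V = 23² = 529)
V*U(L(6)) = 529*10 = 5290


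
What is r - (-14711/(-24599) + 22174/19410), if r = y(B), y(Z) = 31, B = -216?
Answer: 6985232777/238733295 ≈ 29.260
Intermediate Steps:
r = 31
r - (-14711/(-24599) + 22174/19410) = 31 - (-14711/(-24599) + 22174/19410) = 31 - (-14711*(-1/24599) + 22174*(1/19410)) = 31 - (14711/24599 + 11087/9705) = 31 - 1*415499368/238733295 = 31 - 415499368/238733295 = 6985232777/238733295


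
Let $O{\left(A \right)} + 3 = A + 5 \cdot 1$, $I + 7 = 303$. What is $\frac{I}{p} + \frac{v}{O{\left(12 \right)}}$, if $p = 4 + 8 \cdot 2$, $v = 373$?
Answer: $\frac{2901}{70} \approx 41.443$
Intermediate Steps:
$I = 296$ ($I = -7 + 303 = 296$)
$O{\left(A \right)} = 2 + A$ ($O{\left(A \right)} = -3 + \left(A + 5 \cdot 1\right) = -3 + \left(A + 5\right) = -3 + \left(5 + A\right) = 2 + A$)
$p = 20$ ($p = 4 + 16 = 20$)
$\frac{I}{p} + \frac{v}{O{\left(12 \right)}} = \frac{296}{20} + \frac{373}{2 + 12} = 296 \cdot \frac{1}{20} + \frac{373}{14} = \frac{74}{5} + 373 \cdot \frac{1}{14} = \frac{74}{5} + \frac{373}{14} = \frac{2901}{70}$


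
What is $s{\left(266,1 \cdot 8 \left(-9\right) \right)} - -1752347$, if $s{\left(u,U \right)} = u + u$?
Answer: $1752879$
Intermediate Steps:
$s{\left(u,U \right)} = 2 u$
$s{\left(266,1 \cdot 8 \left(-9\right) \right)} - -1752347 = 2 \cdot 266 - -1752347 = 532 + 1752347 = 1752879$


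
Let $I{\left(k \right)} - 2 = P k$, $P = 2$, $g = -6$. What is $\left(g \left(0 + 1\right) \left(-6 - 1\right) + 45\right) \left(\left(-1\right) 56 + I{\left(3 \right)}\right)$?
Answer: $-4176$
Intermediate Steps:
$I{\left(k \right)} = 2 + 2 k$
$\left(g \left(0 + 1\right) \left(-6 - 1\right) + 45\right) \left(\left(-1\right) 56 + I{\left(3 \right)}\right) = \left(- 6 \left(0 + 1\right) \left(-6 - 1\right) + 45\right) \left(\left(-1\right) 56 + \left(2 + 2 \cdot 3\right)\right) = \left(- 6 \cdot 1 \left(-7\right) + 45\right) \left(-56 + \left(2 + 6\right)\right) = \left(\left(-6\right) \left(-7\right) + 45\right) \left(-56 + 8\right) = \left(42 + 45\right) \left(-48\right) = 87 \left(-48\right) = -4176$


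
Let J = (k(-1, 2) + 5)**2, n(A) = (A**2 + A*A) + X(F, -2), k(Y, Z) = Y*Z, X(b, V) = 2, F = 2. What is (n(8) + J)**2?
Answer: 19321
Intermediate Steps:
n(A) = 2 + 2*A**2 (n(A) = (A**2 + A*A) + 2 = (A**2 + A**2) + 2 = 2*A**2 + 2 = 2 + 2*A**2)
J = 9 (J = (-1*2 + 5)**2 = (-2 + 5)**2 = 3**2 = 9)
(n(8) + J)**2 = ((2 + 2*8**2) + 9)**2 = ((2 + 2*64) + 9)**2 = ((2 + 128) + 9)**2 = (130 + 9)**2 = 139**2 = 19321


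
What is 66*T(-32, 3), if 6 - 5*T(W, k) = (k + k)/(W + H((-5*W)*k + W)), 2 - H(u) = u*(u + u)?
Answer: 79484922/1003595 ≈ 79.200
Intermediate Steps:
H(u) = 2 - 2*u² (H(u) = 2 - u*(u + u) = 2 - u*2*u = 2 - 2*u²)
T(W, k) = 6/5 - 2*k/(5*(2 + W - 2*(W - 5*W*k)²)) (T(W, k) = 6/5 - (k + k)/(5*(W + (2 - 2*((-5*W)*k + W)²))) = 6/5 - 2*k/(5*(W + (2 - 2*(-5*W*k + W)²))) = 6/5 - 2*k/(5*(W + (2 - 2*(W - 5*W*k)²))) = 6/5 - 2*k/(5*(2 + W - 2*(W - 5*W*k)²)))
66*T(-32, 3) = 66*(2*(6 - 1*3 + 3*(-32) - 6*(-32)²*(1 - 5*3)²)/(5*(2 - 32 - 2*(-32)²*(1 - 5*3)²))) = 66*(2*(6 - 3 - 96 - 6*1024*(1 - 15)²)/(5*(2 - 32 - 2*1024*(1 - 15)²))) = 66*(2*(6 - 3 - 96 - 6*1024*(-14)²)/(5*(2 - 32 - 2*1024*(-14)²))) = 66*(2*(6 - 3 - 96 - 6*1024*196)/(5*(2 - 32 - 2*1024*196))) = 66*(2*(6 - 3 - 96 - 1204224)/(5*(2 - 32 - 401408))) = 66*((⅖)*(-1204317)/(-401438)) = 66*((⅖)*(-1/401438)*(-1204317)) = 66*(1204317/1003595) = 79484922/1003595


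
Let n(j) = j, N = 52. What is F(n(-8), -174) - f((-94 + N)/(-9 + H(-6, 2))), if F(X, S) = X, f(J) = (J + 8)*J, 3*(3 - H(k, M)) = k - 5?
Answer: -476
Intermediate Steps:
H(k, M) = 14/3 - k/3 (H(k, M) = 3 - (k - 5)/3 = 3 - (-5 + k)/3 = 3 + (5/3 - k/3) = 14/3 - k/3)
f(J) = J*(8 + J) (f(J) = (8 + J)*J = J*(8 + J))
F(n(-8), -174) - f((-94 + N)/(-9 + H(-6, 2))) = -8 - (-94 + 52)/(-9 + (14/3 - 1/3*(-6)))*(8 + (-94 + 52)/(-9 + (14/3 - 1/3*(-6)))) = -8 - (-42/(-9 + (14/3 + 2)))*(8 - 42/(-9 + (14/3 + 2))) = -8 - (-42/(-9 + 20/3))*(8 - 42/(-9 + 20/3)) = -8 - (-42/(-7/3))*(8 - 42/(-7/3)) = -8 - (-42*(-3/7))*(8 - 42*(-3/7)) = -8 - 18*(8 + 18) = -8 - 18*26 = -8 - 1*468 = -8 - 468 = -476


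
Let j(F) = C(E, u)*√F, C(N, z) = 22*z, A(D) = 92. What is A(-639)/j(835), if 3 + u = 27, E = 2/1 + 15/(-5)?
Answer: 23*√835/110220 ≈ 0.0060299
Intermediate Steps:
E = -1 (E = 2*1 + 15*(-⅕) = 2 - 3 = -1)
u = 24 (u = -3 + 27 = 24)
j(F) = 528*√F (j(F) = (22*24)*√F = 528*√F)
A(-639)/j(835) = 92/((528*√835)) = 92*(√835/440880) = 23*√835/110220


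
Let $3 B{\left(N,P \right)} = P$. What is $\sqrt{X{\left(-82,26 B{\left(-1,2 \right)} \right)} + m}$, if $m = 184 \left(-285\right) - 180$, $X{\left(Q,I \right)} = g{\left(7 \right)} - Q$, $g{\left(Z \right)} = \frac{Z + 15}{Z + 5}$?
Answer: $\frac{7 i \sqrt{38598}}{6} \approx 229.21 i$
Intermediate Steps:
$B{\left(N,P \right)} = \frac{P}{3}$
$g{\left(Z \right)} = \frac{15 + Z}{5 + Z}$
$X{\left(Q,I \right)} = \frac{11}{6} - Q$ ($X{\left(Q,I \right)} = \frac{15 + 7}{5 + 7} - Q = \frac{1}{12} \cdot 22 - Q = \frac{11}{6} - Q$)
$m = -52620$ ($m = -52440 - 180 = -52620$)
$\sqrt{X{\left(-82,26 B{\left(-1,2 \right)} \right)} + m} = \sqrt{\left(\frac{11}{6} - -82\right) - 52620} = \sqrt{\left(\frac{11}{6} + 82\right) - 52620} = \sqrt{\frac{503}{6} - 52620} = \sqrt{- \frac{315217}{6}} = \frac{7 i \sqrt{38598}}{6}$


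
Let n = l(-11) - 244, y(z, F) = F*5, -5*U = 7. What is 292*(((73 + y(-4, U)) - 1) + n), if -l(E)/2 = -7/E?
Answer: -579036/11 ≈ -52640.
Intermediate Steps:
U = -7/5 (U = -⅕*7 = -7/5 ≈ -1.4000)
y(z, F) = 5*F
l(E) = 14/E (l(E) = -(-14)/E = 14/E)
n = -2698/11 (n = 14/(-11) - 244 = 14*(-1/11) - 244 = -14/11 - 244 = -2698/11 ≈ -245.27)
292*(((73 + y(-4, U)) - 1) + n) = 292*(((73 + 5*(-7/5)) - 1) - 2698/11) = 292*(((73 - 7) - 1) - 2698/11) = 292*((66 - 1) - 2698/11) = 292*(65 - 2698/11) = 292*(-1983/11) = -579036/11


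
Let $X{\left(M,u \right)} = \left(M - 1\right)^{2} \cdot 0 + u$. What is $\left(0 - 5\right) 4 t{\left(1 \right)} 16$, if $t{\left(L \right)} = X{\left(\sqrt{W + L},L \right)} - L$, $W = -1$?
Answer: $0$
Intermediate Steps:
$X{\left(M,u \right)} = u$ ($X{\left(M,u \right)} = \left(-1 + M\right)^{2} \cdot 0 + u = 0 + u = u$)
$t{\left(L \right)} = 0$ ($t{\left(L \right)} = L - L = 0$)
$\left(0 - 5\right) 4 t{\left(1 \right)} 16 = \left(0 - 5\right) 4 \cdot 0 \cdot 16 = \left(-5\right) 4 \cdot 0 \cdot 16 = \left(-20\right) 0 \cdot 16 = 0 \cdot 16 = 0$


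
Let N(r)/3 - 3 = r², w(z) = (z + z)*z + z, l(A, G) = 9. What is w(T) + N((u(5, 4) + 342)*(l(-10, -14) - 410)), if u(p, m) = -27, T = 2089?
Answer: 47875167615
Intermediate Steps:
w(z) = z + 2*z² (w(z) = (2*z)*z + z = 2*z² + z = z + 2*z²)
N(r) = 9 + 3*r²
w(T) + N((u(5, 4) + 342)*(l(-10, -14) - 410)) = 2089*(1 + 2*2089) + (9 + 3*((-27 + 342)*(9 - 410))²) = 2089*(1 + 4178) + (9 + 3*(315*(-401))²) = 2089*4179 + (9 + 3*(-126315)²) = 8729931 + (9 + 3*15955479225) = 8729931 + (9 + 47866437675) = 8729931 + 47866437684 = 47875167615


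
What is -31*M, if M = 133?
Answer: -4123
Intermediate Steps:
-31*M = -31*133 = -4123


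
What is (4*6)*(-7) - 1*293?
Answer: -461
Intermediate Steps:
(4*6)*(-7) - 1*293 = 24*(-7) - 293 = -168 - 293 = -461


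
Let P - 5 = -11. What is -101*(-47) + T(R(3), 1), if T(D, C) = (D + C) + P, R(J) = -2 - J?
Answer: 4737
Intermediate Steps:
P = -6 (P = 5 - 11 = -6)
T(D, C) = -6 + C + D (T(D, C) = (D + C) - 6 = (C + D) - 6 = -6 + C + D)
-101*(-47) + T(R(3), 1) = -101*(-47) + (-6 + 1 + (-2 - 1*3)) = 4747 + (-6 + 1 + (-2 - 3)) = 4747 + (-6 + 1 - 5) = 4747 - 10 = 4737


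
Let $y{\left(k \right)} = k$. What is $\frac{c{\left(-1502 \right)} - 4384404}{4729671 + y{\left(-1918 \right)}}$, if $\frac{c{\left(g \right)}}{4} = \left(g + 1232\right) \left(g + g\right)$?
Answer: $- \frac{1140084}{4727753} \approx -0.24115$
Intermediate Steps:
$c{\left(g \right)} = 8 g \left(1232 + g\right)$ ($c{\left(g \right)} = 4 \left(g + 1232\right) \left(g + g\right) = 4 \left(1232 + g\right) 2 g = 4 \cdot 2 g \left(1232 + g\right) = 8 g \left(1232 + g\right)$)
$\frac{c{\left(-1502 \right)} - 4384404}{4729671 + y{\left(-1918 \right)}} = \frac{8 \left(-1502\right) \left(1232 - 1502\right) - 4384404}{4729671 - 1918} = \frac{8 \left(-1502\right) \left(-270\right) - 4384404}{4727753} = \left(3244320 - 4384404\right) \frac{1}{4727753} = \left(-1140084\right) \frac{1}{4727753} = - \frac{1140084}{4727753}$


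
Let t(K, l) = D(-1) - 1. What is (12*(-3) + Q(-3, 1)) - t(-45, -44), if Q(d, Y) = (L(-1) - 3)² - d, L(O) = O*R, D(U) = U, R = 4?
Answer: 18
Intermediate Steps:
L(O) = 4*O (L(O) = O*4 = 4*O)
t(K, l) = -2 (t(K, l) = -1 - 1 = -2)
Q(d, Y) = 49 - d (Q(d, Y) = (4*(-1) - 3)² - d = (-4 - 3)² - d = (-7)² - d = 49 - d)
(12*(-3) + Q(-3, 1)) - t(-45, -44) = (12*(-3) + (49 - 1*(-3))) - 1*(-2) = (-36 + (49 + 3)) + 2 = (-36 + 52) + 2 = 16 + 2 = 18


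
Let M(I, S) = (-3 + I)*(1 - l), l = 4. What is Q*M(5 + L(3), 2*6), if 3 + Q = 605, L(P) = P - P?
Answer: -3612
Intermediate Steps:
L(P) = 0
M(I, S) = 9 - 3*I (M(I, S) = (-3 + I)*(1 - 1*4) = (-3 + I)*(1 - 4) = (-3 + I)*(-3) = 9 - 3*I)
Q = 602 (Q = -3 + 605 = 602)
Q*M(5 + L(3), 2*6) = 602*(9 - 3*(5 + 0)) = 602*(9 - 3*5) = 602*(9 - 15) = 602*(-6) = -3612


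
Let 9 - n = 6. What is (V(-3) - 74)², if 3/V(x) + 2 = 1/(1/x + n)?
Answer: 972196/169 ≈ 5752.6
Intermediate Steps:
n = 3 (n = 9 - 1*6 = 9 - 6 = 3)
V(x) = 3/(-2 + 1/(3 + 1/x)) (V(x) = 3/(-2 + 1/(1/x + 3)) = 3/(-2 + 1/(3 + 1/x)))
(V(-3) - 74)² = (3*(-1 - 3*(-3))/(2 + 5*(-3)) - 74)² = (3*(-1 + 9)/(2 - 15) - 74)² = (3*8/(-13) - 74)² = (3*(-1/13)*8 - 74)² = (-24/13 - 74)² = (-986/13)² = 972196/169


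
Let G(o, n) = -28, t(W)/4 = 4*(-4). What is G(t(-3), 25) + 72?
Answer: 44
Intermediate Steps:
t(W) = -64 (t(W) = 4*(4*(-4)) = 4*(-16) = -64)
G(t(-3), 25) + 72 = -28 + 72 = 44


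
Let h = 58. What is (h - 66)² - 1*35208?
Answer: -35144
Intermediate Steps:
(h - 66)² - 1*35208 = (58 - 66)² - 1*35208 = (-8)² - 35208 = 64 - 35208 = -35144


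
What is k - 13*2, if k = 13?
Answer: -13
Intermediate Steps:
k - 13*2 = 13 - 13*2 = 13 - 26 = -13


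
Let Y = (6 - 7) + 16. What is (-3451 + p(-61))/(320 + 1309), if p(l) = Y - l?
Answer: -375/181 ≈ -2.0718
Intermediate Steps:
Y = 15 (Y = -1 + 16 = 15)
p(l) = 15 - l
(-3451 + p(-61))/(320 + 1309) = (-3451 + (15 - 1*(-61)))/(320 + 1309) = (-3451 + (15 + 61))/1629 = (-3451 + 76)*(1/1629) = -3375*1/1629 = -375/181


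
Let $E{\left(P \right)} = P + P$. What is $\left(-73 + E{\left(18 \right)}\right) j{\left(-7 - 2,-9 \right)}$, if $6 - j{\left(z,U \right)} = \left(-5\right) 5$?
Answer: $-1147$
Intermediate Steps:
$E{\left(P \right)} = 2 P$
$j{\left(z,U \right)} = 31$ ($j{\left(z,U \right)} = 6 - \left(-5\right) 5 = 6 - -25 = 6 + 25 = 31$)
$\left(-73 + E{\left(18 \right)}\right) j{\left(-7 - 2,-9 \right)} = \left(-73 + 2 \cdot 18\right) 31 = \left(-73 + 36\right) 31 = \left(-37\right) 31 = -1147$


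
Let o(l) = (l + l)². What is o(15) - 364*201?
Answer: -72264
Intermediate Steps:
o(l) = 4*l² (o(l) = (2*l)² = 4*l²)
o(15) - 364*201 = 4*15² - 364*201 = 4*225 - 73164 = 900 - 73164 = -72264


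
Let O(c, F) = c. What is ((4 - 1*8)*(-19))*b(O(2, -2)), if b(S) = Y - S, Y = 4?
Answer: 152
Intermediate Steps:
b(S) = 4 - S
((4 - 1*8)*(-19))*b(O(2, -2)) = ((4 - 1*8)*(-19))*(4 - 1*2) = ((4 - 8)*(-19))*(4 - 2) = -4*(-19)*2 = 76*2 = 152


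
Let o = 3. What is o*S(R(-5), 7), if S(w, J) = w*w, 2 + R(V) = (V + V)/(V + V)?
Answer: 3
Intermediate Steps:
R(V) = -1 (R(V) = -2 + (V + V)/(V + V) = -2 + (2*V)/((2*V)) = -2 + (2*V)*(1/(2*V)) = -2 + 1 = -1)
S(w, J) = w**2
o*S(R(-5), 7) = 3*(-1)**2 = 3*1 = 3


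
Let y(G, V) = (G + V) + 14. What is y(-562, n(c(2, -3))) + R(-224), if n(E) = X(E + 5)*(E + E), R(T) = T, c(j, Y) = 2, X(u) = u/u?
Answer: -768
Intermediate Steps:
X(u) = 1
n(E) = 2*E (n(E) = 1*(E + E) = 1*(2*E) = 2*E)
y(G, V) = 14 + G + V
y(-562, n(c(2, -3))) + R(-224) = (14 - 562 + 2*2) - 224 = (14 - 562 + 4) - 224 = -544 - 224 = -768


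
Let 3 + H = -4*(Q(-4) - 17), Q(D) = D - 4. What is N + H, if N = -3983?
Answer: -3886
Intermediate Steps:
Q(D) = -4 + D
H = 97 (H = -3 - 4*((-4 - 4) - 17) = -3 - 4*(-8 - 17) = -3 - 4*(-25) = -3 + 100 = 97)
N + H = -3983 + 97 = -3886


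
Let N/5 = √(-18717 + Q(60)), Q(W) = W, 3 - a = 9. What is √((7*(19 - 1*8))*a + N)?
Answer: √(-462 + 15*I*√2073) ≈ 13.464 + 25.363*I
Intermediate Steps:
a = -6 (a = 3 - 1*9 = 3 - 9 = -6)
N = 15*I*√2073 (N = 5*√(-18717 + 60) = 5*√(-18657) = 5*(3*I*√2073) = 15*I*√2073 ≈ 682.95*I)
√((7*(19 - 1*8))*a + N) = √((7*(19 - 1*8))*(-6) + 15*I*√2073) = √((7*(19 - 8))*(-6) + 15*I*√2073) = √((7*11)*(-6) + 15*I*√2073) = √(77*(-6) + 15*I*√2073) = √(-462 + 15*I*√2073)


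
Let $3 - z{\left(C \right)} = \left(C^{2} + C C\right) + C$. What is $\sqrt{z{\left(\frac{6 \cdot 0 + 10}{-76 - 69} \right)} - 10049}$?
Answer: $\frac{2 i \sqrt{2112159}}{29} \approx 100.23 i$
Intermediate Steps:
$z{\left(C \right)} = 3 - C - 2 C^{2}$ ($z{\left(C \right)} = 3 - \left(\left(C^{2} + C C\right) + C\right) = 3 - \left(\left(C^{2} + C^{2}\right) + C\right) = 3 - \left(2 C^{2} + C\right) = 3 - \left(C + 2 C^{2}\right) = 3 - C - 2 C^{2}$)
$\sqrt{z{\left(\frac{6 \cdot 0 + 10}{-76 - 69} \right)} - 10049} = \sqrt{\left(3 - \frac{6 \cdot 0 + 10}{-76 - 69} - 2 \left(\frac{6 \cdot 0 + 10}{-76 - 69}\right)^{2}\right) - 10049} = \sqrt{\left(3 - \frac{0 + 10}{-145} - 2 \left(\frac{0 + 10}{-145}\right)^{2}\right) - 10049} = \sqrt{\left(3 - 10 \left(- \frac{1}{145}\right) - 2 \left(10 \left(- \frac{1}{145}\right)\right)^{2}\right) - 10049} = \sqrt{\left(3 - - \frac{2}{29} - 2 \left(- \frac{2}{29}\right)^{2}\right) - 10049} = \sqrt{\left(3 + \frac{2}{29} - \frac{8}{841}\right) - 10049} = \sqrt{\frac{2573}{841} - 10049} = \sqrt{- \frac{8448636}{841}} = \frac{2 i \sqrt{2112159}}{29}$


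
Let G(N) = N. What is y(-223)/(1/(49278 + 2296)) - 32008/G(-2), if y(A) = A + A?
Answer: -22986000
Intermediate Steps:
y(A) = 2*A
y(-223)/(1/(49278 + 2296)) - 32008/G(-2) = (2*(-223))/(1/(49278 + 2296)) - 32008/(-2) = -446/(1/51574) - 32008*(-1/2) = -446/1/51574 + 16004 = -446*51574 + 16004 = -23002004 + 16004 = -22986000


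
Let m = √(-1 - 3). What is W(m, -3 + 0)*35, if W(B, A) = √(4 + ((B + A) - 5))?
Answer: 35*√(-4 + 2*I) ≈ 17.005 + 72.036*I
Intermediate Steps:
m = 2*I (m = √(-4) = 2*I ≈ 2.0*I)
W(B, A) = √(-1 + A + B) (W(B, A) = √(4 + ((A + B) - 5)) = √(4 + (-5 + A + B)) = √(-1 + A + B))
W(m, -3 + 0)*35 = √(-1 + (-3 + 0) + 2*I)*35 = √(-1 - 3 + 2*I)*35 = √(-4 + 2*I)*35 = 35*√(-4 + 2*I)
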